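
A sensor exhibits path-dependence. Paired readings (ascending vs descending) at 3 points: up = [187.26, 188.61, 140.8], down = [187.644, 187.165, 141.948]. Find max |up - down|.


|187.26 - 187.644| = 0.3840
|188.61 - 187.165| = 1.4450
|140.8 - 141.948| = 1.1480
hysteresis = max(diffs) = 1.4450

1.4450


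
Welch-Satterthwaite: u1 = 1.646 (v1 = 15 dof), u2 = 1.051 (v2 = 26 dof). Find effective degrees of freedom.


uc = sqrt(u1^2 + u2^2) = sqrt(1.646^2 + 1.051^2) = 1.9529252
v_eff = uc^4 / (u1^4/v1 + u2^4/v2)
= 1.9529252^4 / (1.646^4/15 + 1.051^4/26)
= 14.545962 / 0.53628814
v_eff = 27.1234

27.1234


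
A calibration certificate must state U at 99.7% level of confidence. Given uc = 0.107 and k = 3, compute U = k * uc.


U = k * uc
U = 3 * 0.107
U = 0.3210

0.3210


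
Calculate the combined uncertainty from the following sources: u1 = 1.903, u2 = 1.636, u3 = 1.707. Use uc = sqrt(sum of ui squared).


uc = sqrt(1.903^2 + 1.636^2 + 1.707^2)
uc = sqrt(9.211754)
uc = 3.0351

3.0351


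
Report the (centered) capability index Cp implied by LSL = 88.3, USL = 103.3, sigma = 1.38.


Cp = (USL - LSL) / (6 * sigma)
= (103.3 - 88.3) / (6 * 1.38)
= 15.0000 / 8.2800
= 1.8116

1.8116


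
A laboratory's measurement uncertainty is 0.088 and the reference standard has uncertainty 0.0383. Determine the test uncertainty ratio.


TUR = u_lab / u_ref
= 0.088 / 0.0383
= 2.2977

2.2977


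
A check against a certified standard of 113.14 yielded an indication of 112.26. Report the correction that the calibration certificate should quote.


Correction = standard - reading
= 113.14 - 112.26
= 0.8800

0.8800


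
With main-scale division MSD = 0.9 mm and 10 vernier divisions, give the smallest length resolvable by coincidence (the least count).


LC = MSD / n_div
= 0.9 / 10
= 0.0900

0.0900


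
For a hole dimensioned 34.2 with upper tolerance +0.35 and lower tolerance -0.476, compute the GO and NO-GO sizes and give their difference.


GO = nominal - lower_tol (smallest hole = maximum material condition)
GO = 34.2 - 0.476 = 33.724
NO-GO = nominal + upper_tol (largest hole = least material condition)
NO-GO = 34.2 + 0.35 = 34.55
spread = NO-GO - GO = 34.55 - 33.724 = 0.8260

0.8260


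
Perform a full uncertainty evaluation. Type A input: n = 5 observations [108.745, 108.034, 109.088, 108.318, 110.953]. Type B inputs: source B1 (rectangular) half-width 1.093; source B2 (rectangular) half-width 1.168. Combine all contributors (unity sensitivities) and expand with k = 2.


mean = (108.745 + 108.034 + 109.088 + 108.318 + 110.953) / 5 = 109.0276
s = sqrt(sum((x - mean)^2)/(n-1)) = 1.1490702
u_A = s / sqrt(n) = 1.1490702 / sqrt(5) = 0.51387982
u_B1 = 1.093 / sqrt(3) = 0.63104384
u_B2 = 1.168 / sqrt(3) = 0.67434511
uc = sqrt(0.51387982^2 + 0.63104384^2 + 0.67434511^2) = 1.0568965
U = k * uc = 2 * 1.0568965
U = 2.1138

2.1138


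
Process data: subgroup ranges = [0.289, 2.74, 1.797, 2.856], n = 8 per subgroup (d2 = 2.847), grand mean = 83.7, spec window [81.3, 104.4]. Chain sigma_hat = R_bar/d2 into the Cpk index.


R_bar = (0.289 + 2.74 + 1.797 + 2.856) / 4 = 1.9205
sigma = R_bar / d2 = 1.9205 / 2.847 = 0.67456972
Cp = (USL - LSL)/(6*sigma) = (104.4 - 81.3)/(6*0.67456972) = 5.7073
Cpu = (104.4 - 83.7)/(3*0.67456972) = 10.2287
Cpl = (83.7 - 81.3)/(3*0.67456972) = 1.1859
Cpk = min(Cpu, Cpl) = 1.1859

1.1859


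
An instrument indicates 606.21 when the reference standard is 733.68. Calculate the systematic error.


Systematic error = measured - true
= 606.21 - 733.68
= -127.4700

-127.4700


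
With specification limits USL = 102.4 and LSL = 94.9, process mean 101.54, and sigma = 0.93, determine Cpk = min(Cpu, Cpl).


Cpu = (USL - mean) / (3*sigma) = (102.4 - 101.54) / (3*0.93) = 0.3082
Cpl = (mean - LSL) / (3*sigma) = (101.54 - 94.9) / (3*0.93) = 2.3799
Cpk = min(Cpu, Cpl) = 0.3082

0.3082


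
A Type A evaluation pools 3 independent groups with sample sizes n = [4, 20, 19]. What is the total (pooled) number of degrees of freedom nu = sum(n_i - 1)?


nu = sum_i (n_i - 1)
nu = ((4 - 1) + (20 - 1) + (19 - 1))
nu = 3 + 19 + 18
nu = 40

40


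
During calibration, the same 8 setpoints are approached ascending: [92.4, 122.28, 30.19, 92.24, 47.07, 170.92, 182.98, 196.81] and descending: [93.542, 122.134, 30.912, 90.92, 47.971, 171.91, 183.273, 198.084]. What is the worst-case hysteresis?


|92.4 - 93.542| = 1.1420
|122.28 - 122.134| = 0.1460
|30.19 - 30.912| = 0.7220
|92.24 - 90.92| = 1.3200
|47.07 - 47.971| = 0.9010
|170.92 - 171.91| = 0.9900
|182.98 - 183.273| = 0.2930
|196.81 - 198.084| = 1.2740
hysteresis = max(diffs) = 1.3200

1.3200


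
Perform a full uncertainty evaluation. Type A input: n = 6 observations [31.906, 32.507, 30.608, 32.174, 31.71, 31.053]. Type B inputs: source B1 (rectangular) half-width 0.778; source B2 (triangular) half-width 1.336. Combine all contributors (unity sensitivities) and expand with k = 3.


mean = (31.906 + 32.507 + 30.608 + 32.174 + 31.71 + 31.053) / 6 = 31.65966667
s = sqrt(sum((x - mean)^2)/(n-1)) = 0.70989765
u_A = s / sqrt(n) = 0.70989765 / sqrt(6) = 0.2898145
u_B1 = 0.778 / sqrt(3) = 0.44917851
u_B2 = 1.336 / sqrt(6) = 0.54541972
uc = sqrt(0.2898145^2 + 0.44917851^2 + 0.54541972^2) = 0.76369919
U = k * uc = 3 * 0.76369919
U = 2.2911

2.2911


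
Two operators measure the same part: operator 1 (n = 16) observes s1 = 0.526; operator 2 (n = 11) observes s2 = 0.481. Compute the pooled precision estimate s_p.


s_p = sqrt(((n1-1)*s1^2 + (n2-1)*s2^2) / (n1+n2-2))
numerator = (16-1)*0.526^2 + (11-1)*0.481^2 = 4.15014 + 2.31361 = 6.46375
denominator = 16 + 11 - 2 = 25
s_p^2 = 6.46375 / 25 = 0.25855
s_p = sqrt(0.25855) = 0.5085

0.5085


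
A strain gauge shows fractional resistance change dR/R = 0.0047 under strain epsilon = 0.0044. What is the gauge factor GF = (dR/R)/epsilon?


GF = (dR/R) / epsilon
= 0.0047 / 0.0044
= 1.0682

1.0682


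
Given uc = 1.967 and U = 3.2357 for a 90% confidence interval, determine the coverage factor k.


k = U / uc
k = 3.2357 / 1.967
k = 1.645

1.645


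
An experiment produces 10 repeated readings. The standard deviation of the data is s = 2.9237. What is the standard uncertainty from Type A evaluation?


u_A = s / sqrt(n)
u_A = 2.9237 / sqrt(10)
u_A = 2.9237 / 3.1622777
u_A = 0.9246

0.9246


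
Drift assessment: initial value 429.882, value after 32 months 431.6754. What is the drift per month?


rate = (v2 - v1) / months
= (431.6754 - 429.882) / 32
= 1.7934 / 32
= 0.0560

0.0560


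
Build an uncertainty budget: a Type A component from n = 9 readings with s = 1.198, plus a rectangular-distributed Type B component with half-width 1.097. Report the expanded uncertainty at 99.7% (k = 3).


u_A = s / sqrt(n) = 1.198 / sqrt(9) = 0.39933333
u_B = half_width / sqrt(3) = 1.097 / sqrt(3) = 0.63335325
uc = sqrt(u_A^2 + u_B^2) = sqrt(0.39933333^2 + 0.63335325^2) = 0.74873456
U = k * uc = 3 * 0.74873456
U = 2.2462

2.2462


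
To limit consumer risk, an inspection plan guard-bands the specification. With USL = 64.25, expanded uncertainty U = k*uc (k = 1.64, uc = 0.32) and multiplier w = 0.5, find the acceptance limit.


U = k * uc = 1.64 * 0.32 = 0.5248
guard band g = w * U = 0.5 * 0.5248 = 0.2624
AL = USL - g = 64.25 - 0.2624
AL = 63.9876

63.9876


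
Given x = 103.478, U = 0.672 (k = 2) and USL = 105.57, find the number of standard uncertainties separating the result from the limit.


u = U / k = 0.672 / 2 = 0.336
margin = |USL - x| = |105.57 - 103.478| = 2.092
z = margin / u = 2.092 / 0.336
z = 6.2262

6.2262


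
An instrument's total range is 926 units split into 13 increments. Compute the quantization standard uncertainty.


resolution = range / divisions
resolution = 926 / 13 = 71.230769
u_res = resolution / (2*sqrt(3))
u_res = 71.230769 / 3.4641016
u_res = 20.5626

20.5626


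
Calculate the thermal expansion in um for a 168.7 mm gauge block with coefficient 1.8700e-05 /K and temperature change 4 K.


dL = L * alpha * dT
= 168.7 * 1.8700e-05 * 4
= 0.0126188 mm
dL_um = 0.0126188 * 1000 = 12.6188 um

12.6188


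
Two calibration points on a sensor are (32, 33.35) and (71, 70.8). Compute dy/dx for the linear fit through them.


slope = (y2 - y1) / (x2 - x1)
= (70.8 - 33.35) / (71 - 32)
= 37.4500 / 39
= 0.9603

0.9603


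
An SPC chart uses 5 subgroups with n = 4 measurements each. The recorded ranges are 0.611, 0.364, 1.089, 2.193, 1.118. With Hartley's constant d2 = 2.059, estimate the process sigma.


R_bar = (0.611 + 0.364 + 1.089 + 2.193 + 1.118) / 5
R_bar = 5.375 / 5 = 1.075
sigma_hat = R_bar / d2 = 1.075 / 2.059 = 0.5221

0.5221


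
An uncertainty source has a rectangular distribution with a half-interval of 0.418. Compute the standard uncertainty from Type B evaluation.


u_B = half_width / sqrt(3)
u_B = 0.418 / 1.7320508
u_B = 0.2413

0.2413


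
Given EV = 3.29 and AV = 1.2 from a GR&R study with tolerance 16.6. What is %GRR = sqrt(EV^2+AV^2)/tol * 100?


GRR = sqrt(EV^2 + AV^2) = sqrt(3.29^2 + 1.2^2) = 3.5020137
%GRR = GRR / tol * 100 = 3.5020137 / 16.6 * 100
%GRR = 21.0965

21.0965


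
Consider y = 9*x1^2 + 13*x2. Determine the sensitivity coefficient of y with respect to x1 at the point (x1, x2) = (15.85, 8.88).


y = 9*x1^2 + 13*x2
dy/dx1 = 2*9*x1
Evaluate at x1 = 15.85: c1 = 18 * 15.85
c1 = 285.3000

285.3000


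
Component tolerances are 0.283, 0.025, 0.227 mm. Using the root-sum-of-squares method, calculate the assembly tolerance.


RSS = sqrt(0.283^2 + 0.025^2 + 0.227^2)
= sqrt(0.132243)
= 0.3637

0.3637


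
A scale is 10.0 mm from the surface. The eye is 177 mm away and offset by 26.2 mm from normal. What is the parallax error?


error = h * offset / d
= 10.0 * 26.2 / 177
= 1.4802

1.4802


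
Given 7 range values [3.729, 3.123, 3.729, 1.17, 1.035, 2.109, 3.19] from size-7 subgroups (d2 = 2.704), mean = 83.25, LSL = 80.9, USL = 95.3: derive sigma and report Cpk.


R_bar = (3.729 + 3.123 + 3.729 + 1.17 + 1.035 + 2.109 + 3.19) / 7 = 2.5835714
sigma = R_bar / d2 = 2.5835714 / 2.704 = 0.9554628
Cp = (USL - LSL)/(6*sigma) = (95.3 - 80.9)/(6*0.9554628) = 2.5119
Cpu = (95.3 - 83.25)/(3*0.9554628) = 4.2039
Cpl = (83.25 - 80.9)/(3*0.9554628) = 0.8198
Cpk = min(Cpu, Cpl) = 0.8198

0.8198


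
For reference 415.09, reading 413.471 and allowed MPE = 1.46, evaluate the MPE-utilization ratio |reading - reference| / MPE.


e = indication - reference = 413.471 - 415.09 = -1.6190
|e| = 1.6190
ratio = |e| / MPE = 1.6190 / 1.46
ratio = 1.1089

1.1089


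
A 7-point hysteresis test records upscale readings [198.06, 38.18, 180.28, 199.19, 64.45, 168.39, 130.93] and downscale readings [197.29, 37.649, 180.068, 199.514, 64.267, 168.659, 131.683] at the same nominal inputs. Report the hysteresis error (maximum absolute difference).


|198.06 - 197.29| = 0.7700
|38.18 - 37.649| = 0.5310
|180.28 - 180.068| = 0.2120
|199.19 - 199.514| = 0.3240
|64.45 - 64.267| = 0.1830
|168.39 - 168.659| = 0.2690
|130.93 - 131.683| = 0.7530
hysteresis = max(diffs) = 0.7700

0.7700


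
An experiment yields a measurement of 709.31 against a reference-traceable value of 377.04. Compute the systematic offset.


Systematic error = measured - true
= 709.31 - 377.04
= 332.2700

332.2700


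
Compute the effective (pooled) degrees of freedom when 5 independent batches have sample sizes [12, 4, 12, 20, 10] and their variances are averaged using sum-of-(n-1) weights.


nu = sum_i (n_i - 1)
nu = ((12 - 1) + (4 - 1) + (12 - 1) + (20 - 1) + (10 - 1))
nu = 11 + 3 + 11 + 19 + 9
nu = 53

53


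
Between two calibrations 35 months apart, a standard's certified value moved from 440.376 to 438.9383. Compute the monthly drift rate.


rate = (v2 - v1) / months
= (438.9383 - 440.376) / 35
= -1.4377 / 35
= -0.0411

-0.0411


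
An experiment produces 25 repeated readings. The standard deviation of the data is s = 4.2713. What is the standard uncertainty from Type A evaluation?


u_A = s / sqrt(n)
u_A = 4.2713 / sqrt(25)
u_A = 4.2713 / 5
u_A = 0.8543

0.8543


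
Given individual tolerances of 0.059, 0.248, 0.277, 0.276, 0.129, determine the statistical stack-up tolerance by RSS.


RSS = sqrt(0.059^2 + 0.248^2 + 0.277^2 + 0.276^2 + 0.129^2)
= sqrt(0.234531)
= 0.4843

0.4843


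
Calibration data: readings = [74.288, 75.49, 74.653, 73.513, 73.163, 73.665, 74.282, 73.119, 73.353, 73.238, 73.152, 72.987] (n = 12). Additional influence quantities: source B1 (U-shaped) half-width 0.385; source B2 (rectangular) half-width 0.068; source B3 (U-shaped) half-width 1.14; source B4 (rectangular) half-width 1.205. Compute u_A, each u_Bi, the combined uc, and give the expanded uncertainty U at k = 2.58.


mean = (74.288 + 75.49 + 74.653 + 73.513 + 73.163 + 73.665 + 74.282 + 73.119 + 73.353 + 73.238 + 73.152 + 72.987) / 12 = 73.74191667
s = sqrt(sum((x - mean)^2)/(n-1)) = 0.7734423
u_A = s / sqrt(n) = 0.7734423 / sqrt(12) = 0.22327356
u_B1 = 0.385 / sqrt(2) = 0.27223611
u_B2 = 0.068 / sqrt(3) = 0.039259818
u_B3 = 1.14 / sqrt(2) = 0.80610173
u_B4 = 1.205 / sqrt(3) = 0.69570707
uc = sqrt(0.22327356^2 + 0.27223611^2 + 0.039259818^2 + 0.80610173^2 + 0.69570707^2) = 1.1221913
U = k * uc = 2.58 * 1.1221913
U = 2.8953

2.8953


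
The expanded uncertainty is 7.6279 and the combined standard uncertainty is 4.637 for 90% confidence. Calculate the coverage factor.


k = U / uc
k = 7.6279 / 4.637
k = 1.645

1.645


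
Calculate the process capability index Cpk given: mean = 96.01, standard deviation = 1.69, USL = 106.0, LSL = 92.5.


Cpu = (USL - mean) / (3*sigma) = (106.0 - 96.01) / (3*1.69) = 1.9704
Cpl = (mean - LSL) / (3*sigma) = (96.01 - 92.5) / (3*1.69) = 0.6923
Cpk = min(Cpu, Cpl) = 0.6923

0.6923


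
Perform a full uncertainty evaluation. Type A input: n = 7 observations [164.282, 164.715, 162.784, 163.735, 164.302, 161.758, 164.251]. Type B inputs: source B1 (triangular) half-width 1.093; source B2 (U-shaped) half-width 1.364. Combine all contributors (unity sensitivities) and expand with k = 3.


mean = (164.282 + 164.715 + 162.784 + 163.735 + 164.302 + 161.758 + 164.251) / 7 = 163.6895714
s = sqrt(sum((x - mean)^2)/(n-1)) = 1.0524446
u_A = s / sqrt(n) = 1.0524446 / sqrt(7) = 0.39778667
u_B1 = 1.093 / sqrt(6) = 0.44621538
u_B2 = 1.364 / sqrt(2) = 0.96449365
uc = sqrt(0.39778667^2 + 0.44621538^2 + 0.96449365^2) = 1.1347204
U = k * uc = 3 * 1.1347204
U = 3.4042

3.4042


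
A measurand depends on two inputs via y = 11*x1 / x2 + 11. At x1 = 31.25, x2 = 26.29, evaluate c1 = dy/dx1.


y = 11*x1 / x2 + 11
dy/dx1 = 11/x2
Evaluate at x2 = 26.29: c1 = 11 / 26.29
c1 = 0.4184

0.4184


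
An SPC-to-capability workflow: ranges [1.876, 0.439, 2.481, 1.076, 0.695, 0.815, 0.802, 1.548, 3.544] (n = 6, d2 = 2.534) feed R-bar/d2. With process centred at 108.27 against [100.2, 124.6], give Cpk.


R_bar = (1.876 + 0.439 + 2.481 + 1.076 + 0.695 + 0.815 + 0.802 + 1.548 + 3.544) / 9 = 1.4751111
sigma = R_bar / d2 = 1.4751111 / 2.534 = 0.58212751
Cp = (USL - LSL)/(6*sigma) = (124.6 - 100.2)/(6*0.58212751) = 6.9859
Cpu = (124.6 - 108.27)/(3*0.58212751) = 9.3508
Cpl = (108.27 - 100.2)/(3*0.58212751) = 4.6210
Cpk = min(Cpu, Cpl) = 4.6210

4.6210


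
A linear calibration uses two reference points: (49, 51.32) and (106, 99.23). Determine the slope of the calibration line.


slope = (y2 - y1) / (x2 - x1)
= (99.23 - 51.32) / (106 - 49)
= 47.9100 / 57
= 0.8405

0.8405


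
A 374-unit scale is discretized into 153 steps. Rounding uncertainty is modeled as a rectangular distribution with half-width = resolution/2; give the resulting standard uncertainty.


resolution = range / divisions
resolution = 374 / 153 = 2.4444444
u_res = resolution / (2*sqrt(3))
u_res = 2.4444444 / 3.4641016
u_res = 0.7057

0.7057


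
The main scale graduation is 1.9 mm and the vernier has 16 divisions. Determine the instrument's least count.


LC = MSD / n_div
= 1.9 / 16
= 0.1187

0.1187


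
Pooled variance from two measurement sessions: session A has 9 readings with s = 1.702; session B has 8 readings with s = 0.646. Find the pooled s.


s_p = sqrt(((n1-1)*s1^2 + (n2-1)*s2^2) / (n1+n2-2))
numerator = (9-1)*1.702^2 + (8-1)*0.646^2 = 23.174432 + 2.921212 = 26.095644
denominator = 9 + 8 - 2 = 15
s_p^2 = 26.095644 / 15 = 1.7397096
s_p = sqrt(1.7397096) = 1.3190

1.3190


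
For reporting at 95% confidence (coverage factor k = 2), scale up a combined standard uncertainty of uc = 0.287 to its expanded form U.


U = k * uc
U = 2 * 0.287
U = 0.5740

0.5740


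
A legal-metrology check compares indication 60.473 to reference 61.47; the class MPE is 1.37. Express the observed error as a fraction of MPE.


e = indication - reference = 60.473 - 61.47 = -0.9970
|e| = 0.9970
ratio = |e| / MPE = 0.9970 / 1.37
ratio = 0.7277

0.7277


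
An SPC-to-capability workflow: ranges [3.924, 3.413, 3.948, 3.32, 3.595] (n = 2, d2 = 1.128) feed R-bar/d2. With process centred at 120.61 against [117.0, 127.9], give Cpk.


R_bar = (3.924 + 3.413 + 3.948 + 3.32 + 3.595) / 5 = 3.64
sigma = R_bar / d2 = 3.64 / 1.128 = 3.2269504
Cp = (USL - LSL)/(6*sigma) = (127.9 - 117.0)/(6*3.2269504) = 0.5630
Cpu = (127.9 - 120.61)/(3*3.2269504) = 0.7530
Cpl = (120.61 - 117.0)/(3*3.2269504) = 0.3729
Cpk = min(Cpu, Cpl) = 0.3729

0.3729


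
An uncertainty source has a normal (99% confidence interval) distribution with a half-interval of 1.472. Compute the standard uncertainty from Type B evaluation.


u_B = half_width / 2.576
u_B = 1.472 / 2.576
u_B = 0.5714

0.5714


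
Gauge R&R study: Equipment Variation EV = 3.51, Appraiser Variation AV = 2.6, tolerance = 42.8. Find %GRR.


GRR = sqrt(EV^2 + AV^2) = sqrt(3.51^2 + 2.6^2) = 4.3680774
%GRR = GRR / tol * 100 = 4.3680774 / 42.8 * 100
%GRR = 10.2058

10.2058


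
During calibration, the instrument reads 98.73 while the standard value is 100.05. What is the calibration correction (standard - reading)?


Correction = standard - reading
= 100.05 - 98.73
= 1.3200

1.3200


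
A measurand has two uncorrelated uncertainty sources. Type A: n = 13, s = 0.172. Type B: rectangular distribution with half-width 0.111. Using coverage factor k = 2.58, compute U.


u_A = s / sqrt(n) = 0.172 / sqrt(13) = 0.047704217
u_B = half_width / sqrt(3) = 0.111 / sqrt(3) = 0.06408588
uc = sqrt(u_A^2 + u_B^2) = sqrt(0.047704217^2 + 0.06408588^2) = 0.079891754
U = k * uc = 2.58 * 0.079891754
U = 0.2061

0.2061


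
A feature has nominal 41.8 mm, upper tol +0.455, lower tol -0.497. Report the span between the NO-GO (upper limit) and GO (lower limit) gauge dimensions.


GO = nominal - lower_tol (smallest hole = maximum material condition)
GO = 41.8 - 0.497 = 41.303
NO-GO = nominal + upper_tol (largest hole = least material condition)
NO-GO = 41.8 + 0.455 = 42.255
spread = NO-GO - GO = 42.255 - 41.303 = 0.9520

0.9520


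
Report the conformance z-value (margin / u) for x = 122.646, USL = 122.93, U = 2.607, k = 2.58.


u = U / k = 2.607 / 2.58 = 1.0104651
margin = |USL - x| = |122.93 - 122.646| = 0.284
z = margin / u = 0.284 / 1.0104651
z = 0.2811

0.2811


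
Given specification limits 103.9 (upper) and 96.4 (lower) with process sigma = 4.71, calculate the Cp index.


Cp = (USL - LSL) / (6 * sigma)
= (103.9 - 96.4) / (6 * 4.71)
= 7.5000 / 28.2600
= 0.2654

0.2654


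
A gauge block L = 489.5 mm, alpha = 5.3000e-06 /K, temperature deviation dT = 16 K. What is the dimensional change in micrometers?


dL = L * alpha * dT
= 489.5 * 5.3000e-06 * 16
= 0.0415096 mm
dL_um = 0.0415096 * 1000 = 41.5096 um

41.5096


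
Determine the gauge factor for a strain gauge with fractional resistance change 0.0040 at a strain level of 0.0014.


GF = (dR/R) / epsilon
= 0.0040 / 0.0014
= 2.8571

2.8571


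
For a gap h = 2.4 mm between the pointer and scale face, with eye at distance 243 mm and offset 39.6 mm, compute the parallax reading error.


error = h * offset / d
= 2.4 * 39.6 / 243
= 0.3911

0.3911


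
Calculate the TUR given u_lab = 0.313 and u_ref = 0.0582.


TUR = u_lab / u_ref
= 0.313 / 0.0582
= 5.3780

5.3780


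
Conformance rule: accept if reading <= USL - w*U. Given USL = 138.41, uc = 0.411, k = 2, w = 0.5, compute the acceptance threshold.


U = k * uc = 2 * 0.411 = 0.822
guard band g = w * U = 0.5 * 0.822 = 0.411
AL = USL - g = 138.41 - 0.411
AL = 137.9990

137.9990


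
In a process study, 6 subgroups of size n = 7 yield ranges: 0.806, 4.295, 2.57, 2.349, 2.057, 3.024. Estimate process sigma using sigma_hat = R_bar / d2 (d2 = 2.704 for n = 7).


R_bar = (0.806 + 4.295 + 2.57 + 2.349 + 2.057 + 3.024) / 6
R_bar = 15.101 / 6 = 2.5168333
sigma_hat = R_bar / d2 = 2.5168333 / 2.704 = 0.9308

0.9308


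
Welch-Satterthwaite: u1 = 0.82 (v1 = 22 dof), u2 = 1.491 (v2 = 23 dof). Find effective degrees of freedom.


uc = sqrt(u1^2 + u2^2) = sqrt(0.82^2 + 1.491^2) = 1.7016113
v_eff = uc^4 / (u1^4/v1 + u2^4/v2)
= 1.7016113^4 / (0.82^4/22 + 1.491^4/23)
= 8.3838103 / 0.23542443
v_eff = 35.6115

35.6115


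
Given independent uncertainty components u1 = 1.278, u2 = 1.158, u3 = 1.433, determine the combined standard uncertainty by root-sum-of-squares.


uc = sqrt(1.278^2 + 1.158^2 + 1.433^2)
uc = sqrt(5.027737)
uc = 2.2423

2.2423


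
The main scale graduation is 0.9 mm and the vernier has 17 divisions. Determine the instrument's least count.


LC = MSD / n_div
= 0.9 / 17
= 0.0529

0.0529


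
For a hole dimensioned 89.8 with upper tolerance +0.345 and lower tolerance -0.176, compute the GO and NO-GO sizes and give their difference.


GO = nominal - lower_tol (smallest hole = maximum material condition)
GO = 89.8 - 0.176 = 89.624
NO-GO = nominal + upper_tol (largest hole = least material condition)
NO-GO = 89.8 + 0.345 = 90.145
spread = NO-GO - GO = 90.145 - 89.624 = 0.5210

0.5210


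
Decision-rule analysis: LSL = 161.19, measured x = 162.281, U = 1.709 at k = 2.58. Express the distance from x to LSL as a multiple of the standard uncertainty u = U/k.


u = U / k = 1.709 / 2.58 = 0.6624031
margin = |LSL - x| = |161.19 - 162.281| = 1.091
z = margin / u = 1.091 / 0.6624031
z = 1.6470

1.6470


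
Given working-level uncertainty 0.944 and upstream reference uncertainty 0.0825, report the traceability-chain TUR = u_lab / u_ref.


TUR = u_lab / u_ref
= 0.944 / 0.0825
= 11.4424

11.4424


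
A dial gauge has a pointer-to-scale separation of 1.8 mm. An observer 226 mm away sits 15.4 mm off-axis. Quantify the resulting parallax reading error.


error = h * offset / d
= 1.8 * 15.4 / 226
= 0.1227

0.1227


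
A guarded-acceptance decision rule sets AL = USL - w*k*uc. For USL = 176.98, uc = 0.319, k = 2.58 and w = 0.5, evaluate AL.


U = k * uc = 2.58 * 0.319 = 0.82302
guard band g = w * U = 0.5 * 0.82302 = 0.41151
AL = USL - g = 176.98 - 0.41151
AL = 176.5685

176.5685


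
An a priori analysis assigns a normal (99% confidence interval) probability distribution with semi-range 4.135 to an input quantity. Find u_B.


u_B = half_width / 2.576
u_B = 4.135 / 2.576
u_B = 1.6052

1.6052


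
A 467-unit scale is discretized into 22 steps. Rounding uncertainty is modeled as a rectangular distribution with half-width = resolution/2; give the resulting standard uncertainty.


resolution = range / divisions
resolution = 467 / 22 = 21.227273
u_res = resolution / (2*sqrt(3))
u_res = 21.227273 / 3.4641016
u_res = 6.1278

6.1278


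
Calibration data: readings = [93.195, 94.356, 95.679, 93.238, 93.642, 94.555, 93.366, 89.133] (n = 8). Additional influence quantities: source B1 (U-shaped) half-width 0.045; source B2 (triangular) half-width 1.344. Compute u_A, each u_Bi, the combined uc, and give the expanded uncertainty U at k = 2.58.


mean = (93.195 + 94.356 + 95.679 + 93.238 + 93.642 + 94.555 + 93.366 + 89.133) / 8 = 93.3955
s = sqrt(sum((x - mean)^2)/(n-1)) = 1.9189624
u_A = s / sqrt(n) = 1.9189624 / sqrt(8) = 0.67845566
u_B1 = 0.045 / sqrt(2) = 0.031819805
u_B2 = 1.344 / sqrt(6) = 0.5486857
uc = sqrt(0.67845566^2 + 0.031819805^2 + 0.5486857^2) = 0.87313835
U = k * uc = 2.58 * 0.87313835
U = 2.2527

2.2527


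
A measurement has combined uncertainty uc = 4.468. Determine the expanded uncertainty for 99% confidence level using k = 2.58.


U = k * uc
U = 2.58 * 4.468
U = 11.5274

11.5274


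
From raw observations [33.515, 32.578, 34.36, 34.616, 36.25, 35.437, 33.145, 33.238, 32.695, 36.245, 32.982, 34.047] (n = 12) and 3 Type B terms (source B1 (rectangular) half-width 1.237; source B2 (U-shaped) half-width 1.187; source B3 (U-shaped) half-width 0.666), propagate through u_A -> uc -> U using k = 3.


mean = (33.515 + 32.578 + 34.36 + 34.616 + 36.25 + 35.437 + 33.145 + 33.238 + 32.695 + 36.245 + 32.982 + 34.047) / 12 = 34.09233333
s = sqrt(sum((x - mean)^2)/(n-1)) = 1.3102665
u_A = s / sqrt(n) = 1.3102665 / sqrt(12) = 0.37824136
u_B1 = 1.237 / sqrt(3) = 0.71418228
u_B2 = 1.187 / sqrt(2) = 0.83933575
u_B3 = 0.666 / sqrt(2) = 0.47093312
uc = sqrt(0.37824136^2 + 0.71418228^2 + 0.83933575^2 + 0.47093312^2) = 1.256736
U = k * uc = 3 * 1.256736
U = 3.7702

3.7702


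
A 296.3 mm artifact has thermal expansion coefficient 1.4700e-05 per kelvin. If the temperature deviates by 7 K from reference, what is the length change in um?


dL = L * alpha * dT
= 296.3 * 1.4700e-05 * 7
= 0.0304893 mm
dL_um = 0.0304893 * 1000 = 30.4893 um

30.4893


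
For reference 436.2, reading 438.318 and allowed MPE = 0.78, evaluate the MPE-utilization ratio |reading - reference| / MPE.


e = indication - reference = 438.318 - 436.2 = 2.1180
|e| = 2.1180
ratio = |e| / MPE = 2.1180 / 0.78
ratio = 2.7154

2.7154


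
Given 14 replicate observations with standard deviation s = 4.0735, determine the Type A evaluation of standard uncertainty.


u_A = s / sqrt(n)
u_A = 4.0735 / sqrt(14)
u_A = 4.0735 / 3.7416574
u_A = 1.0887

1.0887


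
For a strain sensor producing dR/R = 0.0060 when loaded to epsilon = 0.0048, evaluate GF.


GF = (dR/R) / epsilon
= 0.0060 / 0.0048
= 1.2500

1.2500


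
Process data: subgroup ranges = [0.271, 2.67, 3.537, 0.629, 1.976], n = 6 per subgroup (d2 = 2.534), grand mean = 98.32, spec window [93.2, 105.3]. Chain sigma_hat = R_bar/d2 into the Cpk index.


R_bar = (0.271 + 2.67 + 3.537 + 0.629 + 1.976) / 5 = 1.8166
sigma = R_bar / d2 = 1.8166 / 2.534 = 0.71689029
Cp = (USL - LSL)/(6*sigma) = (105.3 - 93.2)/(6*0.71689029) = 2.8131
Cpu = (105.3 - 98.32)/(3*0.71689029) = 3.2455
Cpl = (98.32 - 93.2)/(3*0.71689029) = 2.3807
Cpk = min(Cpu, Cpl) = 2.3807

2.3807


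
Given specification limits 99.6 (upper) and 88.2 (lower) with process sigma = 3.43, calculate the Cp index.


Cp = (USL - LSL) / (6 * sigma)
= (99.6 - 88.2) / (6 * 3.43)
= 11.4000 / 20.5800
= 0.5539

0.5539


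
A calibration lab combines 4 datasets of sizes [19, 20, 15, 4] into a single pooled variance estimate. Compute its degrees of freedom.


nu = sum_i (n_i - 1)
nu = ((19 - 1) + (20 - 1) + (15 - 1) + (4 - 1))
nu = 18 + 19 + 14 + 3
nu = 54

54


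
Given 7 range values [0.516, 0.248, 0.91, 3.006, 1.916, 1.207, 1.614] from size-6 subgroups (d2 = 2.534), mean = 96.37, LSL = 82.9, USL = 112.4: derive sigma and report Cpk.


R_bar = (0.516 + 0.248 + 0.91 + 3.006 + 1.916 + 1.207 + 1.614) / 7 = 1.3452857
sigma = R_bar / d2 = 1.3452857 / 2.534 = 0.53089412
Cp = (USL - LSL)/(6*sigma) = (112.4 - 82.9)/(6*0.53089412) = 9.2611
Cpu = (112.4 - 96.37)/(3*0.53089412) = 10.0648
Cpl = (96.37 - 82.9)/(3*0.53089412) = 8.4574
Cpk = min(Cpu, Cpl) = 8.4574

8.4574


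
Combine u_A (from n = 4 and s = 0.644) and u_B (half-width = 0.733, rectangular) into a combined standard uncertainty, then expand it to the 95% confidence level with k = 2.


u_A = s / sqrt(n) = 0.644 / sqrt(4) = 0.322
u_B = half_width / sqrt(3) = 0.733 / sqrt(3) = 0.42319775
uc = sqrt(u_A^2 + u_B^2) = sqrt(0.322^2 + 0.42319775^2) = 0.53177094
U = k * uc = 2 * 0.53177094
U = 1.0635

1.0635


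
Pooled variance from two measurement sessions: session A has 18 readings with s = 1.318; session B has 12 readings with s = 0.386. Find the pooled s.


s_p = sqrt(((n1-1)*s1^2 + (n2-1)*s2^2) / (n1+n2-2))
numerator = (18-1)*1.318^2 + (12-1)*0.386^2 = 29.531108 + 1.638956 = 31.170064
denominator = 18 + 12 - 2 = 28
s_p^2 = 31.170064 / 28 = 1.1132166
s_p = sqrt(1.1132166) = 1.0551

1.0551


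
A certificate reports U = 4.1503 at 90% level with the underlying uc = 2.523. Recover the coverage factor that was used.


k = U / uc
k = 4.1503 / 2.523
k = 1.645

1.645


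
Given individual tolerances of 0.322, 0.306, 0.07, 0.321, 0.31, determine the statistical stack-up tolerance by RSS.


RSS = sqrt(0.322^2 + 0.306^2 + 0.07^2 + 0.321^2 + 0.31^2)
= sqrt(0.401361)
= 0.6335

0.6335


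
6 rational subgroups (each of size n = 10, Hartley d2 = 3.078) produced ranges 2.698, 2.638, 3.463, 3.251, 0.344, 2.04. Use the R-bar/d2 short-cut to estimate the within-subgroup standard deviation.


R_bar = (2.698 + 2.638 + 3.463 + 3.251 + 0.344 + 2.04) / 6
R_bar = 14.434 / 6 = 2.4056667
sigma_hat = R_bar / d2 = 2.4056667 / 3.078 = 0.7816

0.7816


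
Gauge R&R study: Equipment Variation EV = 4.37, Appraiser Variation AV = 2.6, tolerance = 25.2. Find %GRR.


GRR = sqrt(EV^2 + AV^2) = sqrt(4.37^2 + 2.6^2) = 5.084968
%GRR = GRR / tol * 100 = 5.084968 / 25.2 * 100
%GRR = 20.1784

20.1784


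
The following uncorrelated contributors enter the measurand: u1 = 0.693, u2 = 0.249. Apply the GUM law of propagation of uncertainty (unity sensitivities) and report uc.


uc = sqrt(0.693^2 + 0.249^2)
uc = sqrt(0.54225)
uc = 0.7364

0.7364


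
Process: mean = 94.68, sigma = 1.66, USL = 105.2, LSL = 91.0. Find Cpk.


Cpu = (USL - mean) / (3*sigma) = (105.2 - 94.68) / (3*1.66) = 2.1124
Cpl = (mean - LSL) / (3*sigma) = (94.68 - 91.0) / (3*1.66) = 0.7390
Cpk = min(Cpu, Cpl) = 0.7390

0.7390


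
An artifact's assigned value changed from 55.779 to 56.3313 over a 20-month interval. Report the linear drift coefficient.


rate = (v2 - v1) / months
= (56.3313 - 55.779) / 20
= 0.5523 / 20
= 0.0276

0.0276


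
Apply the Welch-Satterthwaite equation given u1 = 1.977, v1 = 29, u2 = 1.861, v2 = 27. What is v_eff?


uc = sqrt(u1^2 + u2^2) = sqrt(1.977^2 + 1.861^2) = 2.7151151
v_eff = uc^4 / (u1^4/v1 + u2^4/v2)
= 2.7151151^4 / (1.977^4/29 + 1.861^4/27)
= 54.344173 / 0.97102344
v_eff = 55.9659

55.9659


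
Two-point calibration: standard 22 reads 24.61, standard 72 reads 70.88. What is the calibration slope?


slope = (y2 - y1) / (x2 - x1)
= (70.88 - 24.61) / (72 - 22)
= 46.2700 / 50
= 0.9254

0.9254


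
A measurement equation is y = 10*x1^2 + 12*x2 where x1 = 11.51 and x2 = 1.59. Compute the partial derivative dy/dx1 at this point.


y = 10*x1^2 + 12*x2
dy/dx1 = 2*10*x1
Evaluate at x1 = 11.51: c1 = 20 * 11.51
c1 = 230.2000

230.2000


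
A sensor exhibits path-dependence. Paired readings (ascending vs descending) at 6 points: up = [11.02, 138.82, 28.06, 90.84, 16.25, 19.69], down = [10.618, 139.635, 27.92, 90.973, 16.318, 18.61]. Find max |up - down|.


|11.02 - 10.618| = 0.4020
|138.82 - 139.635| = 0.8150
|28.06 - 27.92| = 0.1400
|90.84 - 90.973| = 0.1330
|16.25 - 16.318| = 0.0680
|19.69 - 18.61| = 1.0800
hysteresis = max(diffs) = 1.0800

1.0800


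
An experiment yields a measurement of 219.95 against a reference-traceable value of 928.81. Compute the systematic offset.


Systematic error = measured - true
= 219.95 - 928.81
= -708.8600

-708.8600


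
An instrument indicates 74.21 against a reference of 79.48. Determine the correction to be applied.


Correction = standard - reading
= 79.48 - 74.21
= 5.2700

5.2700


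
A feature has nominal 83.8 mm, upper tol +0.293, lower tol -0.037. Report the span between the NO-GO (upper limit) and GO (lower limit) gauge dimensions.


GO = nominal - lower_tol (smallest hole = maximum material condition)
GO = 83.8 - 0.037 = 83.763
NO-GO = nominal + upper_tol (largest hole = least material condition)
NO-GO = 83.8 + 0.293 = 84.093
spread = NO-GO - GO = 84.093 - 83.763 = 0.3300

0.3300


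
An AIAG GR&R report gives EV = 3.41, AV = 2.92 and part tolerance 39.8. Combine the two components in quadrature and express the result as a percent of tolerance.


GRR = sqrt(EV^2 + AV^2) = sqrt(3.41^2 + 2.92^2) = 4.4893763
%GRR = GRR / tol * 100 = 4.4893763 / 39.8 * 100
%GRR = 11.2798

11.2798


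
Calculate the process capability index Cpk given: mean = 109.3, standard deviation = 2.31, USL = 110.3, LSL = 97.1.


Cpu = (USL - mean) / (3*sigma) = (110.3 - 109.3) / (3*2.31) = 0.1443
Cpl = (mean - LSL) / (3*sigma) = (109.3 - 97.1) / (3*2.31) = 1.7605
Cpk = min(Cpu, Cpl) = 0.1443

0.1443


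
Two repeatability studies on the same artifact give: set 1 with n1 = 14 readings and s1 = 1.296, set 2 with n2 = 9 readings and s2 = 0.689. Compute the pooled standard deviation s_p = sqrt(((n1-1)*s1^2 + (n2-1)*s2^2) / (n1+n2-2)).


s_p = sqrt(((n1-1)*s1^2 + (n2-1)*s2^2) / (n1+n2-2))
numerator = (14-1)*1.296^2 + (9-1)*0.689^2 = 21.835008 + 3.797768 = 25.632776
denominator = 14 + 9 - 2 = 21
s_p^2 = 25.632776 / 21 = 1.2206084
s_p = sqrt(1.2206084) = 1.1048

1.1048


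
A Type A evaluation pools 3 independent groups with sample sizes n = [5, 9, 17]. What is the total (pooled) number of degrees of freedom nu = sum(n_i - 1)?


nu = sum_i (n_i - 1)
nu = ((5 - 1) + (9 - 1) + (17 - 1))
nu = 4 + 8 + 16
nu = 28

28


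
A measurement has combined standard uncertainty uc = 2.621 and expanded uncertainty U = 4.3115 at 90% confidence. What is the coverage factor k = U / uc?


k = U / uc
k = 4.3115 / 2.621
k = 1.645

1.645


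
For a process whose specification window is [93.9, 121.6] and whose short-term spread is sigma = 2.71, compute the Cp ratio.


Cp = (USL - LSL) / (6 * sigma)
= (121.6 - 93.9) / (6 * 2.71)
= 27.7000 / 16.2600
= 1.7036

1.7036


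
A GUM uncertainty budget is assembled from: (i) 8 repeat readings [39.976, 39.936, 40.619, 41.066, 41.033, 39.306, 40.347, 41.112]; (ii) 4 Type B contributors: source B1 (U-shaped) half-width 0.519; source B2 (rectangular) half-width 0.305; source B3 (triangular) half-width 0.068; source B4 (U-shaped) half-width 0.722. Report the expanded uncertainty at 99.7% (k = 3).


mean = (39.976 + 39.936 + 40.619 + 41.066 + 41.033 + 39.306 + 40.347 + 41.112) / 8 = 40.424375
s = sqrt(sum((x - mean)^2)/(n-1)) = 0.65346482
u_A = s / sqrt(n) = 0.65346482 / sqrt(8) = 0.2310347
u_B1 = 0.519 / sqrt(2) = 0.36698842
u_B2 = 0.305 / sqrt(3) = 0.17609183
u_B3 = 0.068 / sqrt(6) = 0.027760884
u_B4 = 0.722 / sqrt(2) = 0.5105311
uc = sqrt(0.2310347^2 + 0.36698842^2 + 0.17609183^2 + 0.027760884^2 + 0.5105311^2) = 0.69316559
U = k * uc = 3 * 0.69316559
U = 2.0795

2.0795


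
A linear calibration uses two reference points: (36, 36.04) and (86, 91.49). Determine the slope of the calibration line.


slope = (y2 - y1) / (x2 - x1)
= (91.49 - 36.04) / (86 - 36)
= 55.4500 / 50
= 1.1090

1.1090


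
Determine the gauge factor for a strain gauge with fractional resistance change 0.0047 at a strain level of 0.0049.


GF = (dR/R) / epsilon
= 0.0047 / 0.0049
= 0.9592

0.9592


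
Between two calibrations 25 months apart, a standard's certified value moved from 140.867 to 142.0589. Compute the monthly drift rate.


rate = (v2 - v1) / months
= (142.0589 - 140.867) / 25
= 1.1919 / 25
= 0.0477

0.0477


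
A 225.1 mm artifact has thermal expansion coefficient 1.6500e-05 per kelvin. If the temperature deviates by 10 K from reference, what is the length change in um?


dL = L * alpha * dT
= 225.1 * 1.6500e-05 * 10
= 0.0371415 mm
dL_um = 0.0371415 * 1000 = 37.1415 um

37.1415


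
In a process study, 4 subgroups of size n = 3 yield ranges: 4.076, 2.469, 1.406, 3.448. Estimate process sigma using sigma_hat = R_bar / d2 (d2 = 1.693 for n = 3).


R_bar = (4.076 + 2.469 + 1.406 + 3.448) / 4
R_bar = 11.399 / 4 = 2.84975
sigma_hat = R_bar / d2 = 2.84975 / 1.693 = 1.6833

1.6833


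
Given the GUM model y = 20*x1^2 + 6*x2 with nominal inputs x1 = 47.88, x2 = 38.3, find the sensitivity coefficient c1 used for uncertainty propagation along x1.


y = 20*x1^2 + 6*x2
dy/dx1 = 2*20*x1
Evaluate at x1 = 47.88: c1 = 40 * 47.88
c1 = 1915.2000

1915.2000


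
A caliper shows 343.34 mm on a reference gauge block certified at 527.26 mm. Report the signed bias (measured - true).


Systematic error = measured - true
= 343.34 - 527.26
= -183.9200

-183.9200


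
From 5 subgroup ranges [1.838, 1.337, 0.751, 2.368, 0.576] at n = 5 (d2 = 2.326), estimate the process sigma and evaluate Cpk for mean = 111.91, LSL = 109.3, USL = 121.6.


R_bar = (1.838 + 1.337 + 0.751 + 2.368 + 0.576) / 5 = 1.374
sigma = R_bar / d2 = 1.374 / 2.326 = 0.59071367
Cp = (USL - LSL)/(6*sigma) = (121.6 - 109.3)/(6*0.59071367) = 3.4704
Cpu = (121.6 - 111.91)/(3*0.59071367) = 5.4680
Cpl = (111.91 - 109.3)/(3*0.59071367) = 1.4728
Cpk = min(Cpu, Cpl) = 1.4728

1.4728


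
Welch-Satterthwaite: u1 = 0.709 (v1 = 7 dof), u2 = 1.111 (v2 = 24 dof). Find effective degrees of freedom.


uc = sqrt(u1^2 + u2^2) = sqrt(0.709^2 + 1.111^2) = 1.3179537
v_eff = uc^4 / (u1^4/v1 + u2^4/v2)
= 1.3179537^4 / (0.709^4/7 + 1.111^4/24)
= 3.0171758 / 0.099579493
v_eff = 30.2992

30.2992


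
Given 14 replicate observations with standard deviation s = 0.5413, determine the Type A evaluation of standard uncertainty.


u_A = s / sqrt(n)
u_A = 0.5413 / sqrt(14)
u_A = 0.5413 / 3.7416574
u_A = 0.1447

0.1447


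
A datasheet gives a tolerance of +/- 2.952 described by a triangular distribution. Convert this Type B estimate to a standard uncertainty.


u_B = half_width / sqrt(6)
u_B = 2.952 / 2.4494897
u_B = 1.2051

1.2051


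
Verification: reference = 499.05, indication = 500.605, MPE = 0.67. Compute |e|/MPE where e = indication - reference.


e = indication - reference = 500.605 - 499.05 = 1.5550
|e| = 1.5550
ratio = |e| / MPE = 1.5550 / 0.67
ratio = 2.3209

2.3209


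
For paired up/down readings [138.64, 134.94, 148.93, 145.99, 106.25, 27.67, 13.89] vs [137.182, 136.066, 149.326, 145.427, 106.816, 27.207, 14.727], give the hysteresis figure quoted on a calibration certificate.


|138.64 - 137.182| = 1.4580
|134.94 - 136.066| = 1.1260
|148.93 - 149.326| = 0.3960
|145.99 - 145.427| = 0.5630
|106.25 - 106.816| = 0.5660
|27.67 - 27.207| = 0.4630
|13.89 - 14.727| = 0.8370
hysteresis = max(diffs) = 1.4580

1.4580


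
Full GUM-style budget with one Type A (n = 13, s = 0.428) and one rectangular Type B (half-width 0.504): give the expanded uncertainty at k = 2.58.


u_A = s / sqrt(n) = 0.428 / sqrt(13) = 0.11870584
u_B = half_width / sqrt(3) = 0.504 / sqrt(3) = 0.29098454
uc = sqrt(u_A^2 + u_B^2) = sqrt(0.11870584^2 + 0.29098454^2) = 0.31426594
U = k * uc = 2.58 * 0.31426594
U = 0.8108

0.8108


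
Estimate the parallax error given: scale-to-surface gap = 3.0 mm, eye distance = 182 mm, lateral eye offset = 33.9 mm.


error = h * offset / d
= 3.0 * 33.9 / 182
= 0.5588

0.5588


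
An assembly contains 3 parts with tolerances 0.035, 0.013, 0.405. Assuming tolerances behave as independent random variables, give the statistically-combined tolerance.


RSS = sqrt(0.035^2 + 0.013^2 + 0.405^2)
= sqrt(0.165419)
= 0.4067

0.4067


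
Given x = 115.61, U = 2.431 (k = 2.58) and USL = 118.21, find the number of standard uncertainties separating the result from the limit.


u = U / k = 2.431 / 2.58 = 0.94224806
margin = |USL - x| = |118.21 - 115.61| = 2.6
z = margin / u = 2.6 / 0.94224806
z = 2.7594

2.7594


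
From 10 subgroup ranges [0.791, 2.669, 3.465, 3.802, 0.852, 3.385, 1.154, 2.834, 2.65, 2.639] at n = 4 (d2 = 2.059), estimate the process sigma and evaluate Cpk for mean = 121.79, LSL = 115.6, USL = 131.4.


R_bar = (0.791 + 2.669 + 3.465 + 3.802 + 0.852 + 3.385 + 1.154 + 2.834 + 2.65 + 2.639) / 10 = 2.4241
sigma = R_bar / d2 = 2.4241 / 2.059 = 1.1773191
Cp = (USL - LSL)/(6*sigma) = (131.4 - 115.6)/(6*1.1773191) = 2.2367
Cpu = (131.4 - 121.79)/(3*1.1773191) = 2.7209
Cpl = (121.79 - 115.6)/(3*1.1773191) = 1.7526
Cpk = min(Cpu, Cpl) = 1.7526

1.7526
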